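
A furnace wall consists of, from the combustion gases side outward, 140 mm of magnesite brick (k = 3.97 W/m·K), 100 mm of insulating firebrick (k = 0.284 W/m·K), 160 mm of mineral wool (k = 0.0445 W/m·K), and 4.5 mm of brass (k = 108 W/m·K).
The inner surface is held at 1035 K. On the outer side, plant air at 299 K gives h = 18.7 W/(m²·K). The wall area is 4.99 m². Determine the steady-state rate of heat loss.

Q ≈ 910 W

Using the resistance-network approach (series):
R_magnesite brick = L/(kA) = 0.14/(3.97×4.99) = 0.007067 K/W
R_insulating firebrick = L/(kA) = 0.1/(0.284×4.99) = 0.07056 K/W
R_mineral wool = L/(kA) = 0.16/(0.0445×4.99) = 0.7205 K/W
R_brass = L/(kA) = 0.0045/(108×4.99) = 8.35×10^-6 K/W
R_outer film = 1/(h_o·A) = 1/(18.7×4.99) = 0.01072 K/W
R_total = 0.8089 K/W
Q = ΔT / R_total = 736 / 0.8089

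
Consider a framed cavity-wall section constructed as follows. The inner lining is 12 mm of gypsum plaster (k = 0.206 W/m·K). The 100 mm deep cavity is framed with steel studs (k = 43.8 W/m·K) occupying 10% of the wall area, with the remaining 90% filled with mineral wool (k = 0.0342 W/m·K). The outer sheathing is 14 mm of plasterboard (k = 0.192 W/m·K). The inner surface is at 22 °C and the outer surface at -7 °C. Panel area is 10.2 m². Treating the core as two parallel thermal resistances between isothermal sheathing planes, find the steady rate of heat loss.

Q ≈ 1920 W

Sheathing layers in series; stud and cavity paths in parallel between them.
R_inner = 0.012/(0.206×10.2) = 0.005711 K/W
R_stud  = 0.1/(43.8×0.1×10.2) = 0.002238 K/W
R_cav   = 0.1/(0.0342×0.9×10.2) = 0.3185 K/W
1/R_core = 1/R_stud + 1/R_cav → R_core = 0.002223 K/W
R_outer = 0.014/(0.192×10.2) = 0.007149 K/W
R_total = 0.01508 K/W
Q = ΔT/R_total = 29/0.01508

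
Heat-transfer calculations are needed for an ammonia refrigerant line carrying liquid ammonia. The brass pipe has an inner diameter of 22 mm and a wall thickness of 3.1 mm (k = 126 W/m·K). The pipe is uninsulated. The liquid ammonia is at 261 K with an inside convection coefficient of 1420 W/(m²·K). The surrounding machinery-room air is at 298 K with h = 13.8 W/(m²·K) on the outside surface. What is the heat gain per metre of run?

q′ ≈ 44.7 W/m

Cylindrical conduction, so R = ln(r₂/r₁)/(2πkL) per layer, in series:
R_inner film = 1/(h_i·2πr₁L) = 1/(1420×2π×0.011×1) = 0.01019 K/W
R_brass pipe wall = ln(14.1/11)/(2π×126×1) = 3.136×10^-4 K/W
R_outer film = 1/(h_o·2πr_oL) = 1/(13.8×2π×0.0141×1) = 0.8179 K/W
R_total = 0.8284 K/W
Q = ΔT/R_total = 37/0.8284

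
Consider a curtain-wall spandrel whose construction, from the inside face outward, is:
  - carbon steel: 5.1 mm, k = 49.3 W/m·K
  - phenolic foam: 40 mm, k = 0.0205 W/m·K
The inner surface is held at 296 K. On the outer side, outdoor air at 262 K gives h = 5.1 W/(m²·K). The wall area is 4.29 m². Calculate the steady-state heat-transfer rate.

Q ≈ 67.9 W

Model the wall as resistances in series:
R_carbon steel = L/(kA) = 0.0051/(49.3×4.29) = 2.411×10^-5 K/W
R_phenolic foam = L/(kA) = 0.04/(0.0205×4.29) = 0.4548 K/W
R_outer film = 1/(h_o·A) = 1/(5.1×4.29) = 0.04571 K/W
R_total = 0.5006 K/W
Q = ΔT / R_total = 34 / 0.5006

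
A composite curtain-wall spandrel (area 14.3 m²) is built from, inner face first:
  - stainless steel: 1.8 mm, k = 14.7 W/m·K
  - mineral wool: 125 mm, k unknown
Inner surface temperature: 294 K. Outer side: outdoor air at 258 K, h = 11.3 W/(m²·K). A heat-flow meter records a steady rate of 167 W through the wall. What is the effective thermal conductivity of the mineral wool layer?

k ≈ 0.0417 W/(m·K)

Thermal resistances in series:
R_stainless steel = L/(kA) = 0.0018/(14.7×14.3) = 8.563×10^-6 K/W
R_outer film = 1/(h_o·A) = 1/(11.3×14.3) = 0.006189 K/W
Sum of known resistances R_other = 0.006197 K/W
Total R = ΔT/Q = 36/167 = 0.2156 K/W
R_mineral wool = R_total − R_other = 0.2094 K/W
k = L/(R·A) = 0.125/(0.2094×14.3)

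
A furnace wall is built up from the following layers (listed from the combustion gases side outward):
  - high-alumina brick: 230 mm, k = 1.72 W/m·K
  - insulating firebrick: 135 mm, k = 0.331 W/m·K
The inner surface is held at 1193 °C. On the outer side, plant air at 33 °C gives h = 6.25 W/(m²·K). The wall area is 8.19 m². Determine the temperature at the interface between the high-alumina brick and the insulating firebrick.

Model the wall as resistances in series:
R_high-alumina brick = L/(kA) = 0.23/(1.72×8.19) = 0.01633 K/W
R_insulating firebrick = L/(kA) = 0.135/(0.331×8.19) = 0.0498 K/W
R_outer film = 1/(h_o·A) = 1/(6.25×8.19) = 0.01954 K/W
R_total = 0.08566 K/W;  Q = ΔT/R_total = 1160/0.08566 = 13540 W
T_interface = T_inner − Q·ΣR(inner→interface) = 1193 − 13500×0.01633

T ≈ 972 °C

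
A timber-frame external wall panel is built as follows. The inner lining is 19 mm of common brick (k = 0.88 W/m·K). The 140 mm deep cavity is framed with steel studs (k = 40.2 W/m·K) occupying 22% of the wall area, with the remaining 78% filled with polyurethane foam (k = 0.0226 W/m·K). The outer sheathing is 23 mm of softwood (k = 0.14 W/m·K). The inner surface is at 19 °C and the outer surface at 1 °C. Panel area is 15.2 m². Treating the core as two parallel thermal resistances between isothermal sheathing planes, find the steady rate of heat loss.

Q ≈ 1360 W

Sheathing layers in series; stud and cavity paths in parallel between them.
R_inner = 0.019/(0.88×15.2) = 0.00142 K/W
R_stud  = 0.14/(40.2×0.22×15.2) = 0.001041 K/W
R_cav   = 0.14/(0.0226×0.78×15.2) = 0.5225 K/W
1/R_core = 1/R_stud + 1/R_cav → R_core = 0.001039 K/W
R_outer = 0.023/(0.14×15.2) = 0.01081 K/W
R_total = 0.01327 K/W
Q = ΔT/R_total = 18/0.01327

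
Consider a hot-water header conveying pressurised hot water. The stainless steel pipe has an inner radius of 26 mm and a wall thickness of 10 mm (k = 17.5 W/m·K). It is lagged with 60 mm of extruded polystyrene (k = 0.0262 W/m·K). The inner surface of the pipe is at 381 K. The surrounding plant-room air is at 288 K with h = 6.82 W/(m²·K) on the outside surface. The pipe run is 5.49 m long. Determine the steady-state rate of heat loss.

Cylindrical conduction, so R = ln(r₂/r₁)/(2πkL) per layer, in series:
R_stainless steel pipe wall = ln(36/26)/(2π×17.5×5.49) = 5.391×10^-4 K/W
R_extruded polystyrene = ln(96/36)/(2π×0.0262×5.49) = 1.085 K/W
R_outer film = 1/(h_o·2πr_oL) = 1/(6.82×2π×0.096×5.49) = 0.04428 K/W
R_total = 1.13 K/W
Q = ΔT/R_total = 93/1.13

Q ≈ 82.3 W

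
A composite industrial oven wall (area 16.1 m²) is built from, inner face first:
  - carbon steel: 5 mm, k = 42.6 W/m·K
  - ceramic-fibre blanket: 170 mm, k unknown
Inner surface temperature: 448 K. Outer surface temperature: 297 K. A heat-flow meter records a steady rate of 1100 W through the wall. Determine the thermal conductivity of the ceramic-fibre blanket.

Series thermal resistances:
R_carbon steel = L/(kA) = 0.005/(42.6×16.1) = 7.29×10^-6 K/W
Sum of known resistances R_other = 7.29×10^-6 K/W
Total R = ΔT/Q = 151/1100 = 0.1373 K/W
R_ceramic-fibre blanket = R_total − R_other = 0.1373 K/W
k = L/(R·A) = 0.17/(0.1373×16.1)

k ≈ 0.0769 W/(m·K)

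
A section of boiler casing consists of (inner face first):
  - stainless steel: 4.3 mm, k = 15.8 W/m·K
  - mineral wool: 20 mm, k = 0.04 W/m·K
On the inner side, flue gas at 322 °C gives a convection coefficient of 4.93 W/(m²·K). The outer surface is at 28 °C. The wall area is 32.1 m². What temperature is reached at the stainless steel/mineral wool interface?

T ≈ 237 °C

Treating each layer as a thermal resistance in series:
R_inner film = 1/(h_i·A) = 1/(4.93×32.1) = 0.006319 K/W
R_stainless steel = L/(kA) = 0.0043/(15.8×32.1) = 8.478×10^-6 K/W
R_mineral wool = L/(kA) = 0.02/(0.04×32.1) = 0.01558 K/W
R_total = 0.0219 K/W;  Q = ΔT/R_total = 294/0.0219 = 13420 W
T_interface = T_inner − Q·ΣR(inner→interface) = 322 − 13400×0.006327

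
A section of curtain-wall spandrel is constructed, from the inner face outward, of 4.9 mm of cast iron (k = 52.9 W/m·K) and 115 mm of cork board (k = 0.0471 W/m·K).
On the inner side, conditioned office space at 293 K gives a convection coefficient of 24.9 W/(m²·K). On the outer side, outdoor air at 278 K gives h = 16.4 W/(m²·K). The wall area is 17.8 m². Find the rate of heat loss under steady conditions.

Series thermal resistances:
R_inner film = 1/(h_i·A) = 1/(24.9×17.8) = 0.002256 K/W
R_cast iron = L/(kA) = 0.0049/(52.9×17.8) = 5.204×10^-6 K/W
R_cork board = L/(kA) = 0.115/(0.0471×17.8) = 0.1372 K/W
R_outer film = 1/(h_o·A) = 1/(16.4×17.8) = 0.003426 K/W
R_total = 0.1429 K/W
Q = ΔT / R_total = 15 / 0.1429

Q ≈ 105 W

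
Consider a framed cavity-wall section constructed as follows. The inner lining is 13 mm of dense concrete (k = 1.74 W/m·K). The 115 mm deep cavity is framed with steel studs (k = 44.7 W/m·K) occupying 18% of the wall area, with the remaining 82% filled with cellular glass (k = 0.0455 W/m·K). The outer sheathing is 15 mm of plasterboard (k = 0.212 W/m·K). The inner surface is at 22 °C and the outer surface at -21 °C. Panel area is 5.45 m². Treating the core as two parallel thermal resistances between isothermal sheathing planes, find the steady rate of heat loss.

Sheathing layers in series; stud and cavity paths in parallel between them.
R_inner = 0.013/(1.74×5.45) = 0.001371 K/W
R_stud  = 0.115/(44.7×0.18×5.45) = 0.002623 K/W
R_cav   = 0.115/(0.0455×0.82×5.45) = 0.5656 K/W
1/R_core = 1/R_stud + 1/R_cav → R_core = 0.00261 K/W
R_outer = 0.015/(0.212×5.45) = 0.01298 K/W
R_total = 0.01696 K/W
Q = ΔT/R_total = 43/0.01696

Q ≈ 2530 W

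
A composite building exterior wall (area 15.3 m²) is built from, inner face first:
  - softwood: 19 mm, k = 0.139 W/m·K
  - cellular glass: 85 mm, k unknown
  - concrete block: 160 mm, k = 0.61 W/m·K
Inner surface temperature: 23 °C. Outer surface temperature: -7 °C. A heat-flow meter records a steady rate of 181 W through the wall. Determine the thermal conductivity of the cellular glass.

Model the wall as resistances in series:
R_softwood = L/(kA) = 0.019/(0.139×15.3) = 0.008934 K/W
R_concrete block = L/(kA) = 0.16/(0.61×15.3) = 0.01714 K/W
Sum of known resistances R_other = 0.02608 K/W
Total R = ΔT/Q = 30/181 = 0.1657 K/W
R_cellular glass = R_total − R_other = 0.1397 K/W
k = L/(R·A) = 0.085/(0.1397×15.3)

k ≈ 0.0398 W/(m·K)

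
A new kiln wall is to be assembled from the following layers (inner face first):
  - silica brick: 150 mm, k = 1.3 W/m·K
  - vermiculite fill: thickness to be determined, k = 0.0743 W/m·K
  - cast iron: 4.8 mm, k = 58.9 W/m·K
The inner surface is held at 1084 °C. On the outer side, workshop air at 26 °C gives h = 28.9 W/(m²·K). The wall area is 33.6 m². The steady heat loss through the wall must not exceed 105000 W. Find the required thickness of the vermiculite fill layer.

L ≈ 14 mm

Using the resistance-network approach (series):
R_silica brick = L/(kA) = 0.15/(1.3×33.6) = 0.003434 K/W
R_cast iron = L/(kA) = 0.0048/(58.9×33.6) = 2.425×10^-6 K/W
R_outer film = 1/(h_o·A) = 1/(28.9×33.6) = 0.00103 K/W
Sum of the known resistances R_other = 0.004466 K/W
Required total resistance R_tot = ΔT/Q_allow = 1058/105000 = 0.01008 K/W
R_vermiculite fill = R_tot − R_other = 0.00561 K/W
L = R·k·A = 0.00561×0.0743×33.6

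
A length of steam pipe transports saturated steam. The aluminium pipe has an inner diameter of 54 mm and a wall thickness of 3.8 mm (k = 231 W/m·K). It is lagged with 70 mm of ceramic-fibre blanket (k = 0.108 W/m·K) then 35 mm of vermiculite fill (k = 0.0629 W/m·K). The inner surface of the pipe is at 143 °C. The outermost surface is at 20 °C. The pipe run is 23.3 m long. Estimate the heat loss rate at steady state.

Q ≈ 1150 W

Per-layer cylindrical resistances, series-summed:
R_aluminium pipe wall = ln(30.8/27)/(2π×231×23.3) = 3.894×10^-6 K/W
R_ceramic-fibre blanket = ln(100.8/30.8)/(2π×0.108×23.3) = 0.07499 K/W
R_vermiculite fill = ln(135.8/100.8)/(2π×0.0629×23.3) = 0.03237 K/W
R_total = 0.1074 K/W
Q = ΔT/R_total = 123/0.1074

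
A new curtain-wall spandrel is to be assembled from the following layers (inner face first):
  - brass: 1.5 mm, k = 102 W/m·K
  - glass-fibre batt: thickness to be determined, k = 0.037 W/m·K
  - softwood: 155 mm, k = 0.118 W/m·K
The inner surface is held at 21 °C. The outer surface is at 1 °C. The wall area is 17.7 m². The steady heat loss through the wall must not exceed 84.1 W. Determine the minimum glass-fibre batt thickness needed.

Using the resistance-network approach (series):
R_brass = L/(kA) = 0.0015/(102×17.7) = 8.308×10^-7 K/W
R_softwood = L/(kA) = 0.155/(0.118×17.7) = 0.07421 K/W
Sum of the known resistances R_other = 0.07421 K/W
Required total resistance R_tot = ΔT/Q_allow = 20/84.1 = 0.2378 K/W
R_glass-fibre batt = R_tot − R_other = 0.1636 K/W
L = R·k·A = 0.1636×0.037×17.7

L ≈ 107 mm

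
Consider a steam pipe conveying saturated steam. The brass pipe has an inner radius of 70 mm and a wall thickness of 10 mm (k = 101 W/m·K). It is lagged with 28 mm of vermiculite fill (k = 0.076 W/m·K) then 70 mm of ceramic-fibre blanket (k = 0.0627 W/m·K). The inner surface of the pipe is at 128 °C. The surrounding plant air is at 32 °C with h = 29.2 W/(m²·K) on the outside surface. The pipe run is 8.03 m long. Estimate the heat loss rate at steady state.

Q ≈ 400 W

Radial resistances (cylindrical: R_cond = ln(r_o/r_i)/(2πkL), R_conv = 1/(h·2πrL)):
R_brass pipe wall = ln(80/70)/(2π×101×8.03) = 2.62×10^-5 K/W
R_vermiculite fill = ln(108/80)/(2π×0.076×8.03) = 0.07826 K/W
R_ceramic-fibre blanket = ln(178/108)/(2π×0.0627×8.03) = 0.1579 K/W
R_outer film = 1/(h_o·2πr_oL) = 1/(29.2×2π×0.178×8.03) = 0.003813 K/W
R_total = 0.24 K/W
Q = ΔT/R_total = 96/0.24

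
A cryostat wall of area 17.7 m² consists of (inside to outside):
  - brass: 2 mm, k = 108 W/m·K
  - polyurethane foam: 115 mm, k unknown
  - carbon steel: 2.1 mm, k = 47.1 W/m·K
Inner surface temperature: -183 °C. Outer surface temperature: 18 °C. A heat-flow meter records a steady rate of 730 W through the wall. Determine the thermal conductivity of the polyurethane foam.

Thermal resistances in series:
R_brass = L/(kA) = 0.002/(108×17.7) = 1.046×10^-6 K/W
R_carbon steel = L/(kA) = 0.0021/(47.1×17.7) = 2.519×10^-6 K/W
Sum of known resistances R_other = 3.565×10^-6 K/W
Total R = ΔT/Q = 201/730 = 0.2753 K/W
R_polyurethane foam = R_total − R_other = 0.2753 K/W
k = L/(R·A) = 0.115/(0.2753×17.7)

k ≈ 0.0236 W/(m·K)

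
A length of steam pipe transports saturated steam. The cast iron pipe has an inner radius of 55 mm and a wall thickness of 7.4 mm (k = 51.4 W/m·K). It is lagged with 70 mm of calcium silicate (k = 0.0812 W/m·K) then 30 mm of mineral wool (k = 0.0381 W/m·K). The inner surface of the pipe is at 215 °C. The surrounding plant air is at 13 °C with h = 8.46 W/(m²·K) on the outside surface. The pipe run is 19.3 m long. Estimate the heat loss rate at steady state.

Q ≈ 1600 W

For a radial system each layer contributes R = ln(r_out/r_in)/(2πkL); films add R = 1/(hA).
R_cast iron pipe wall = ln(62.4/55)/(2π×51.4×19.3) = 2.025×10^-5 K/W
R_calcium silicate = ln(132.4/62.4)/(2π×0.0812×19.3) = 0.0764 K/W
R_mineral wool = ln(162.4/132.4)/(2π×0.0381×19.3) = 0.0442 K/W
R_outer film = 1/(h_o·2πr_oL) = 1/(8.46×2π×0.1624×19.3) = 0.006002 K/W
R_total = 0.1266 K/W
Q = ΔT/R_total = 202/0.1266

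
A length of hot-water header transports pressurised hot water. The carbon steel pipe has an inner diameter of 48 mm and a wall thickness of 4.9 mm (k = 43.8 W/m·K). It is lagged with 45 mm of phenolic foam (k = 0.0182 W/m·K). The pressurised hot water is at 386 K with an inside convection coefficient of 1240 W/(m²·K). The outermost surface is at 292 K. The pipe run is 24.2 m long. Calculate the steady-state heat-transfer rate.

Q ≈ 277 W

For a radial system each layer contributes R = ln(r_out/r_in)/(2πkL); films add R = 1/(hA).
R_inner film = 1/(h_i·2πr₁L) = 1/(1240×2π×0.024×24.2) = 2.21×10^-4 K/W
R_carbon steel pipe wall = ln(28.9/24)/(2π×43.8×24.2) = 2.79×10^-5 K/W
R_phenolic foam = ln(73.9/28.9)/(2π×0.0182×24.2) = 0.3393 K/W
R_total = 0.3395 K/W
Q = ΔT/R_total = 94/0.3395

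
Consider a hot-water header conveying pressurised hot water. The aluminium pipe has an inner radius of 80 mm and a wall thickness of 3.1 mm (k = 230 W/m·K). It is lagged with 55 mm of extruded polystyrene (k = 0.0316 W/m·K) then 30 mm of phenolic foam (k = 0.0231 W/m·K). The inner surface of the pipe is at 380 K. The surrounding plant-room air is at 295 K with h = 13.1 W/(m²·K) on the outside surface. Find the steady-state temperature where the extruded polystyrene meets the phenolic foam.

Per-layer cylindrical resistances, series-summed:
R_aluminium pipe wall = ln(83.1/80)/(2π×230×1) = 2.631×10^-5 K/W
R_extruded polystyrene = ln(138.1/83.1)/(2π×0.0316×1) = 2.558 K/W
R_phenolic foam = ln(168.1/138.1)/(2π×0.0231×1) = 1.354 K/W
R_outer film = 1/(h_o·2πr_oL) = 1/(13.1×2π×0.1681×1) = 0.07227 K/W
R_total = 3.985 K/W
Q = ΔT/R_total = 85/3.985
Q = 21.3 W/m
T_interface = T_inner − Q·ΣR(inner→interface) = 380 − 21.3×2.558

T ≈ 325 K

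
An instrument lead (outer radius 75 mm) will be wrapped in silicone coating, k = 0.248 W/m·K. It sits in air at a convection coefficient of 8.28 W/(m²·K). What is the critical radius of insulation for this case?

For a cylinder r_cr = k/h = 0.248/8.28
r_cr = 30 mm; since the bare radius (75 mm) is above r_cr, any added insulation will reduce heat loss.

r_cr ≈ 30 mm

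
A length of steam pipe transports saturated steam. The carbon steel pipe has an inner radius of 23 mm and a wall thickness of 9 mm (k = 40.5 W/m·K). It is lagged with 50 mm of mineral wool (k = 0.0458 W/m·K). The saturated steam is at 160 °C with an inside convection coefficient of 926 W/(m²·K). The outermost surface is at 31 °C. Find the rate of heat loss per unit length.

q′ ≈ 39.3 W/m

Per-layer cylindrical resistances, series-summed:
R_inner film = 1/(h_i·2πr₁L) = 1/(926×2π×0.023×1) = 0.007473 K/W
R_carbon steel pipe wall = ln(32/23)/(2π×40.5×1) = 0.001298 K/W
R_mineral wool = ln(82/32)/(2π×0.0458×1) = 3.27 K/W
R_total = 3.279 K/W
Q = ΔT/R_total = 129/3.279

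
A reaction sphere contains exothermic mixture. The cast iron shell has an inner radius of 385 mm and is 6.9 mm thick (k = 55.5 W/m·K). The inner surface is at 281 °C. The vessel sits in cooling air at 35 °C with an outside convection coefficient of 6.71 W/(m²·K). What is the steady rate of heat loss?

Q ≈ 3180 W

Spherical conduction: R = (1/r_in − 1/r_out)/(4πk) per layer; series-sum.
R_cast iron shell = (1/0.385 − 1/0.3919)/(4π×55.5) = 6.557×10^-5 K/W
R_outer film = 1/(h·4πr_o²) = 1/(6.71×4π×0.3919²) = 0.07722 K/W
R_total = 0.07728 K/W
Q = ΔT/R_total = 246/0.07728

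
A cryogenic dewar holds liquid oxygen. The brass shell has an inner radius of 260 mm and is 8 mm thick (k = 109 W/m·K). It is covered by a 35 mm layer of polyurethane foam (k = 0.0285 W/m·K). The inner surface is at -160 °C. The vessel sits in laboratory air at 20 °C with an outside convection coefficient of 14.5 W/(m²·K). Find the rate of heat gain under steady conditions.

Radial (spherical) resistances in series:
R_brass shell = (1/0.26 − 1/0.268)/(4π×109) = 8.382×10^-5 K/W
R_polyurethane foam = (1/0.268 − 1/0.303)/(4π×0.0285) = 1.203 K/W
R_outer film = 1/(h·4πr_o²) = 1/(14.5×4π×0.303²) = 0.05978 K/W
R_total = 1.263 K/W
Q = ΔT/R_total = 180/1.263

Q ≈ 142 W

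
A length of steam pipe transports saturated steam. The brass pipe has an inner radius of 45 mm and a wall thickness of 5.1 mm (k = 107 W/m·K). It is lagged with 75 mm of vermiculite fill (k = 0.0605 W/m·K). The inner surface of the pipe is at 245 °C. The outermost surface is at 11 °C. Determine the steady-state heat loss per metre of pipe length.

q′ ≈ 97.2 W/m

Cylindrical conduction, so R = ln(r₂/r₁)/(2πkL) per layer, in series:
R_brass pipe wall = ln(50.1/45)/(2π×107×1) = 1.597×10^-4 K/W
R_vermiculite fill = ln(125.1/50.1)/(2π×0.0605×1) = 2.407 K/W
R_total = 2.407 K/W
Q = ΔT/R_total = 234/2.407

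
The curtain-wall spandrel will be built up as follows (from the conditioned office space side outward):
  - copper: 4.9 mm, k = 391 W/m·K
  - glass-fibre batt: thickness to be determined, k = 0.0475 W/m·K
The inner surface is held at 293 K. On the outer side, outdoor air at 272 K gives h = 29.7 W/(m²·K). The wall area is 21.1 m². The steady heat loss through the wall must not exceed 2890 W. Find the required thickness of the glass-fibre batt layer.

L ≈ 5.68 mm

Series thermal resistances:
R_copper = L/(kA) = 0.0049/(391×21.1) = 5.939×10^-7 K/W
R_outer film = 1/(h_o·A) = 1/(29.7×21.1) = 0.001596 K/W
Sum of the known resistances R_other = 0.001596 K/W
Required total resistance R_tot = ΔT/Q_allow = 21/2890 = 0.007266 K/W
R_glass-fibre batt = R_tot − R_other = 0.00567 K/W
L = R·k·A = 0.00567×0.0475×21.1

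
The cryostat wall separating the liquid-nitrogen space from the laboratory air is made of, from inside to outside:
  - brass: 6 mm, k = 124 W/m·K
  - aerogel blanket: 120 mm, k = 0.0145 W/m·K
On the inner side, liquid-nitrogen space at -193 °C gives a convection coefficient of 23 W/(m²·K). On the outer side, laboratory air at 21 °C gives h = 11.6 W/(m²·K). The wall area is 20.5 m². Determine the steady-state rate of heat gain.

Q ≈ 522 W

Model the wall as resistances in series:
R_inner film = 1/(h_i·A) = 1/(23×20.5) = 0.002121 K/W
R_brass = L/(kA) = 0.006/(124×20.5) = 2.36×10^-6 K/W
R_aerogel blanket = L/(kA) = 0.12/(0.0145×20.5) = 0.4037 K/W
R_outer film = 1/(h_o·A) = 1/(11.6×20.5) = 0.004205 K/W
R_total = 0.41 K/W
Q = ΔT / R_total = 214 / 0.41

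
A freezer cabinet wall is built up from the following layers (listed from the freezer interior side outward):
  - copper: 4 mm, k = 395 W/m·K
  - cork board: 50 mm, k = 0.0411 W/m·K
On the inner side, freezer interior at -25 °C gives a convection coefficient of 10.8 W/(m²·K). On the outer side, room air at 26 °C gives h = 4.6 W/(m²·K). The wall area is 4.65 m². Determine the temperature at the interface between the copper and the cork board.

Using the resistance-network approach (series):
R_inner film = 1/(h_i·A) = 1/(10.8×4.65) = 0.01991 K/W
R_copper = L/(kA) = 0.004/(395×4.65) = 2.178×10^-6 K/W
R_cork board = L/(kA) = 0.05/(0.0411×4.65) = 0.2616 K/W
R_outer film = 1/(h_o·A) = 1/(4.6×4.65) = 0.04675 K/W
R_total = 0.3283 K/W;  Q = ΔT/R_total = 51/0.3283 = 155.4 W
T_interface = T_inner + Q·ΣR(inner→interface) = -25 + 155×0.01991

T ≈ -21.9 °C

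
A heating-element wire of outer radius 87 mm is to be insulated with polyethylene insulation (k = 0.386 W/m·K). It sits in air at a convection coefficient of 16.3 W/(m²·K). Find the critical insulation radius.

For a cylinder r_cr = k/h = 0.386/16.3
r_cr = 23.7 mm; since the bare radius (87 mm) is above r_cr, any added insulation will reduce heat loss.

r_cr ≈ 23.7 mm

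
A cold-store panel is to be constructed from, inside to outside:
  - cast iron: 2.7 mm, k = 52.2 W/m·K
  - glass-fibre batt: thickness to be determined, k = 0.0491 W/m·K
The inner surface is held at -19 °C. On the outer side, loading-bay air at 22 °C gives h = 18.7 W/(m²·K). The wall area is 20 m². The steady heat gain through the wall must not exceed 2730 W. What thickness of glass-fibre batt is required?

L ≈ 12.1 mm

Model the wall as resistances in series:
R_cast iron = L/(kA) = 0.0027/(52.2×20) = 2.586×10^-6 K/W
R_outer film = 1/(h_o·A) = 1/(18.7×20) = 0.002674 K/W
Sum of the known resistances R_other = 0.002676 K/W
Required total resistance R_tot = ΔT/Q_allow = 41/2730 = 0.01502 K/W
R_glass-fibre batt = R_tot − R_other = 0.01234 K/W
L = R·k·A = 0.01234×0.0491×20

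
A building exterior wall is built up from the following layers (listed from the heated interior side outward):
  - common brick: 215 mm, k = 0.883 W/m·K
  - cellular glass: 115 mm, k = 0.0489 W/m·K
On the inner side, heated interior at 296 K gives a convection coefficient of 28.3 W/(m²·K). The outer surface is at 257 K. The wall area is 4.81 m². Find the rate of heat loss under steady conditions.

Using the resistance-network approach (series):
R_inner film = 1/(h_i·A) = 1/(28.3×4.81) = 0.007346 K/W
R_common brick = L/(kA) = 0.215/(0.883×4.81) = 0.05062 K/W
R_cellular glass = L/(kA) = 0.115/(0.0489×4.81) = 0.4889 K/W
R_total = 0.5469 K/W
Q = ΔT / R_total = 39 / 0.5469

Q ≈ 71.3 W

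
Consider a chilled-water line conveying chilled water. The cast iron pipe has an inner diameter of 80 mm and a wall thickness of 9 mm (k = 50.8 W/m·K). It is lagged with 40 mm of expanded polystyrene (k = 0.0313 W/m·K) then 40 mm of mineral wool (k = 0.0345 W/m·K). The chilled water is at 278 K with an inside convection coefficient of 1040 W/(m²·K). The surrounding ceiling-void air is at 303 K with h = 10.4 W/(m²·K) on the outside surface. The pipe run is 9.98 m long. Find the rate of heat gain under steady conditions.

Cylindrical conduction, so R = ln(r₂/r₁)/(2πkL) per layer, in series:
R_inner film = 1/(h_i·2πr₁L) = 1/(1040×2π×0.04×9.98) = 3.834×10^-4 K/W
R_cast iron pipe wall = ln(49/40)/(2π×50.8×9.98) = 6.371×10^-5 K/W
R_expanded polystyrene = ln(89/49)/(2π×0.0313×9.98) = 0.3041 K/W
R_mineral wool = ln(129/89)/(2π×0.0345×9.98) = 0.1716 K/W
R_outer film = 1/(h_o·2πr_oL) = 1/(10.4×2π×0.129×9.98) = 0.01189 K/W
R_total = 0.488 K/W
Q = ΔT/R_total = 25/0.488

Q ≈ 51.2 W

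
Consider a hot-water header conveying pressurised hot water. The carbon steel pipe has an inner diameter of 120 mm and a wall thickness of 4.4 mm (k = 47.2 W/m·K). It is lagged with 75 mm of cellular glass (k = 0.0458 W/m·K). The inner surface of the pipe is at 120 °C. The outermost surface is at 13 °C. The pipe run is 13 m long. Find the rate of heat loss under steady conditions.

For a radial system each layer contributes R = ln(r_out/r_in)/(2πkL); films add R = 1/(hA).
R_carbon steel pipe wall = ln(64.4/60)/(2π×47.2×13) = 1.836×10^-5 K/W
R_cellular glass = ln(139.4/64.4)/(2π×0.0458×13) = 0.2064 K/W
R_total = 0.2064 K/W
Q = ΔT/R_total = 107/0.2064

Q ≈ 518 W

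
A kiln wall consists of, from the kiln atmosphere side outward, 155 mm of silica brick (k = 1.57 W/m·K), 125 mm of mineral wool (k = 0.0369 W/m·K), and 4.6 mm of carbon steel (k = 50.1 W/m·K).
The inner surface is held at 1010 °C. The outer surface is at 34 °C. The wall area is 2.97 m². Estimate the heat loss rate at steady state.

Model the wall as resistances in series:
R_silica brick = L/(kA) = 0.155/(1.57×2.97) = 0.03324 K/W
R_mineral wool = L/(kA) = 0.125/(0.0369×2.97) = 1.141 K/W
R_carbon steel = L/(kA) = 0.0046/(50.1×2.97) = 3.091×10^-5 K/W
R_total = 1.174 K/W
Q = ΔT / R_total = 976 / 1.174

Q ≈ 831 W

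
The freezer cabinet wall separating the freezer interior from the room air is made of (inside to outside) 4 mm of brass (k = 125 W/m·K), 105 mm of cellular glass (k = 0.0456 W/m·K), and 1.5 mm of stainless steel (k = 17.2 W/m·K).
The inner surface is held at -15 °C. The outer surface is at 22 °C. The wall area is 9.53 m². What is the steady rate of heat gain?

Treating each layer as a thermal resistance in series:
R_brass = L/(kA) = 0.004/(125×9.53) = 3.358×10^-6 K/W
R_cellular glass = L/(kA) = 0.105/(0.0456×9.53) = 0.2416 K/W
R_stainless steel = L/(kA) = 0.0015/(17.2×9.53) = 9.151×10^-6 K/W
R_total = 0.2416 K/W
Q = ΔT / R_total = 37 / 0.2416

Q ≈ 153 W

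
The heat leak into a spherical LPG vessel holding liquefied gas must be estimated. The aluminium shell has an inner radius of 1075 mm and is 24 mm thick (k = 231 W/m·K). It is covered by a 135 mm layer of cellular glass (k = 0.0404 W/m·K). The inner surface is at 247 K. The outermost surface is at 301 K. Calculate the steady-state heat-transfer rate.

Q ≈ 275 W

Spherical conduction: R = (1/r_in − 1/r_out)/(4πk) per layer; series-sum.
R_aluminium shell = (1/1.075 − 1/1.099)/(4π×231) = 6.998×10^-6 K/W
R_cellular glass = (1/1.099 − 1/1.234)/(4π×0.0404) = 0.1961 K/W
R_total = 0.1961 K/W
Q = ΔT/R_total = 54/0.1961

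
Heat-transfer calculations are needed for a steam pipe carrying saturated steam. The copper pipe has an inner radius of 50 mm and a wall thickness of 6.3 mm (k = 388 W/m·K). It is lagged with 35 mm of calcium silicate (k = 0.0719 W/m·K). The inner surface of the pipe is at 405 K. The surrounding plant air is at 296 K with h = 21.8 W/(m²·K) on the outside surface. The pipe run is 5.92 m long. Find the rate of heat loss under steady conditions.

Cylindrical conduction, so R = ln(r₂/r₁)/(2πkL) per layer, in series:
R_copper pipe wall = ln(56.3/50)/(2π×388×5.92) = 8.223×10^-6 K/W
R_calcium silicate = ln(91.3/56.3)/(2π×0.0719×5.92) = 0.1808 K/W
R_outer film = 1/(h_o·2πr_oL) = 1/(21.8×2π×0.0913×5.92) = 0.01351 K/W
R_total = 0.1943 K/W
Q = ΔT/R_total = 109/0.1943

Q ≈ 561 W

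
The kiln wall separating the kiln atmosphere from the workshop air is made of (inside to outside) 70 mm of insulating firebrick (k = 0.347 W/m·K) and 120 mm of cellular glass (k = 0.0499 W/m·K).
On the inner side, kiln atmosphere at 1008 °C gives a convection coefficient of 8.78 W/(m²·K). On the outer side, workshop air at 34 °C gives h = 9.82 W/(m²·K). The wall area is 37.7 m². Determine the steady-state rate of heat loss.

Q ≈ 13000 W

Thermal resistances in series:
R_inner film = 1/(h_i·A) = 1/(8.78×37.7) = 0.003021 K/W
R_insulating firebrick = L/(kA) = 0.07/(0.347×37.7) = 0.005351 K/W
R_cellular glass = L/(kA) = 0.12/(0.0499×37.7) = 0.06379 K/W
R_outer film = 1/(h_o·A) = 1/(9.82×37.7) = 0.002701 K/W
R_total = 0.07486 K/W
Q = ΔT / R_total = 974 / 0.07486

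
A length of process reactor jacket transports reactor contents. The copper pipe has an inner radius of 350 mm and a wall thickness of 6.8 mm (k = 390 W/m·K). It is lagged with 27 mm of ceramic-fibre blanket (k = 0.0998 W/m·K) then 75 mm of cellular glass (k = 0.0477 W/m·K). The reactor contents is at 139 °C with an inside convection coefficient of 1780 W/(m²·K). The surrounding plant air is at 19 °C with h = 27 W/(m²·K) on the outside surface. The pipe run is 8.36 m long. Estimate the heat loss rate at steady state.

Q ≈ 1380 W

Radial resistances (cylindrical: R_cond = ln(r_o/r_i)/(2πkL), R_conv = 1/(h·2πrL)):
R_inner film = 1/(h_i·2πr₁L) = 1/(1780×2π×0.35×8.36) = 3.056×10^-5 K/W
R_copper pipe wall = ln(356.8/350)/(2π×390×8.36) = 9.393×10^-7 K/W
R_ceramic-fibre blanket = ln(383.8/356.8)/(2π×0.0998×8.36) = 0.01392 K/W
R_cellular glass = ln(458.8/383.8)/(2π×0.0477×8.36) = 0.07124 K/W
R_outer film = 1/(h_o·2πr_oL) = 1/(27×2π×0.4588×8.36) = 0.001537 K/W
R_total = 0.08672 K/W
Q = ΔT/R_total = 120/0.08672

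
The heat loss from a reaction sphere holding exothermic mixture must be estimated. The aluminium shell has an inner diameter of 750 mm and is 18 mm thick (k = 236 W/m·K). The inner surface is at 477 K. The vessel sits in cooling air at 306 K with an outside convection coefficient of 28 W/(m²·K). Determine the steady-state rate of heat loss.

Radial (spherical) resistances in series:
R_aluminium shell = (1/0.375 − 1/0.393)/(4π×236) = 4.118×10^-5 K/W
R_outer film = 1/(h·4πr_o²) = 1/(28×4π×0.393²) = 0.0184 K/W
R_total = 0.01844 K/W
Q = ΔT/R_total = 171/0.01844

Q ≈ 9270 W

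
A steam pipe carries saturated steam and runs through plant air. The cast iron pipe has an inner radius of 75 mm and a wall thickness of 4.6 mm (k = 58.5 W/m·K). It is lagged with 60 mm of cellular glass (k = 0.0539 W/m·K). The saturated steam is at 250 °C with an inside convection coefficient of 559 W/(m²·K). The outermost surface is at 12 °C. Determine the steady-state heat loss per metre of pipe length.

q′ ≈ 143 W/m

Cylindrical conduction, so R = ln(r₂/r₁)/(2πkL) per layer, in series:
R_inner film = 1/(h_i·2πr₁L) = 1/(559×2π×0.075×1) = 0.003796 K/W
R_cast iron pipe wall = ln(79.6/75)/(2π×58.5×1) = 1.619×10^-4 K/W
R_cellular glass = ln(139.6/79.6)/(2π×0.0539×1) = 1.659 K/W
R_total = 1.663 K/W
Q = ΔT/R_total = 238/1.663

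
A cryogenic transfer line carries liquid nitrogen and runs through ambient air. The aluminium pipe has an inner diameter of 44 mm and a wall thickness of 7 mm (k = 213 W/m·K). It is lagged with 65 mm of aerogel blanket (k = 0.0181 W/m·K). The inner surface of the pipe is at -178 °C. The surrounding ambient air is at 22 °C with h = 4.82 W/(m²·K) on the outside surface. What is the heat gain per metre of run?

q′ ≈ 18.7 W/m

For a radial system each layer contributes R = ln(r_out/r_in)/(2πkL); films add R = 1/(hA).
R_aluminium pipe wall = ln(29/22)/(2π×213×1) = 2.064×10^-4 K/W
R_aerogel blanket = ln(94/29)/(2π×0.0181×1) = 10.34 K/W
R_outer film = 1/(h_o·2πr_oL) = 1/(4.82×2π×0.094×1) = 0.3513 K/W
R_total = 10.69 K/W
Q = ΔT/R_total = 200/10.69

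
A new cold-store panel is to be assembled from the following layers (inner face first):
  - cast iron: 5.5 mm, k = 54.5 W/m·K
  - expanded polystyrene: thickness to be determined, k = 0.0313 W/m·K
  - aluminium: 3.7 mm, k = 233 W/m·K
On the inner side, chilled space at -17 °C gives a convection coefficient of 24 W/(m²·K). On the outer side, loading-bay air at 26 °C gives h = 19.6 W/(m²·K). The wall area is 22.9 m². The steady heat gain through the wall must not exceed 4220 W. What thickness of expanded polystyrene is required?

L ≈ 4.4 mm

Series thermal resistances:
R_inner film = 1/(h_i·A) = 1/(24×22.9) = 0.00182 K/W
R_cast iron = L/(kA) = 0.0055/(54.5×22.9) = 4.407×10^-6 K/W
R_aluminium = L/(kA) = 0.0037/(233×22.9) = 6.934×10^-7 K/W
R_outer film = 1/(h_o·A) = 1/(19.6×22.9) = 0.002228 K/W
Sum of the known resistances R_other = 0.004053 K/W
Required total resistance R_tot = ΔT/Q_allow = 43/4220 = 0.01019 K/W
R_expanded polystyrene = R_tot − R_other = 0.006137 K/W
L = R·k·A = 0.006137×0.0313×22.9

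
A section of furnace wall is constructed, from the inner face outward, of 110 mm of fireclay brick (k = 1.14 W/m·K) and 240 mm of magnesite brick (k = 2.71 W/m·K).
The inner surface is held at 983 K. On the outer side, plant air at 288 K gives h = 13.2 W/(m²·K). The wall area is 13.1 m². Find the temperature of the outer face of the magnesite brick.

T ≈ 490 K

Series thermal resistances:
R_fireclay brick = L/(kA) = 0.11/(1.14×13.1) = 0.007366 K/W
R_magnesite brick = L/(kA) = 0.24/(2.71×13.1) = 0.00676 K/W
R_outer film = 1/(h_o·A) = 1/(13.2×13.1) = 0.005783 K/W
R_total = 0.01991 K/W;  Q = ΔT/R_total = 695/0.01991 = 34910 W
T_interface = T_inner − Q·ΣR(inner→interface) = 983 − 34900×0.01413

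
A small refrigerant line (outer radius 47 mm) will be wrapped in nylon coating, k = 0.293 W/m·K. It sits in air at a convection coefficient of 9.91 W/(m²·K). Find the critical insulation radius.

r_cr ≈ 29.6 mm

For a cylinder r_cr = k/h = 0.293/9.91
r_cr = 29.6 mm; since the bare radius (47 mm) is above r_cr, any added insulation will reduce heat loss.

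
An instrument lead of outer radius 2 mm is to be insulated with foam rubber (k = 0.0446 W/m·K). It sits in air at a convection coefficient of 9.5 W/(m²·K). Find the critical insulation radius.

For a cylinder r_cr = k/h = 0.0446/9.5
r_cr = 4.69 mm; since the bare radius (2 mm) is below r_cr, adding a thin layer of insulation will *increase* heat loss.

r_cr ≈ 4.69 mm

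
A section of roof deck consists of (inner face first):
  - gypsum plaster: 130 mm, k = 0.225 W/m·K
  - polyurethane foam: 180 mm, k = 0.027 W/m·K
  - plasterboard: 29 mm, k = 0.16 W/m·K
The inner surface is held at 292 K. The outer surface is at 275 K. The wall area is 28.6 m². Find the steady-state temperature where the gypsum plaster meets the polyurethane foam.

T ≈ 291 K

Using the resistance-network approach (series):
R_gypsum plaster = L/(kA) = 0.13/(0.225×28.6) = 0.0202 K/W
R_polyurethane foam = L/(kA) = 0.18/(0.027×28.6) = 0.2331 K/W
R_plasterboard = L/(kA) = 0.029/(0.16×28.6) = 0.006337 K/W
R_total = 0.2596 K/W;  Q = ΔT/R_total = 17/0.2596 = 65.48 W
T_interface = T_inner − Q·ΣR(inner→interface) = 292 − 65.5×0.0202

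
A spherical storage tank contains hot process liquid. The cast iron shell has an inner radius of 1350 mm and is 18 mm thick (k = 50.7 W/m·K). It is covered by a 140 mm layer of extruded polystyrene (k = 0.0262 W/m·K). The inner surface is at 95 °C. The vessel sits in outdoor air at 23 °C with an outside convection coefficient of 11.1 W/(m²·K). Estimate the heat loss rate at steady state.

Q ≈ 344 W

Spherical conduction: R = (1/r_in − 1/r_out)/(4πk) per layer; series-sum.
R_cast iron shell = (1/1.35 − 1/1.368)/(4π×50.7) = 1.53×10^-5 K/W
R_extruded polystyrene = (1/1.368 − 1/1.508)/(4π×0.0262) = 0.2061 K/W
R_outer film = 1/(h·4πr_o²) = 1/(11.1×4π×1.508²) = 0.003153 K/W
R_total = 0.2093 K/W
Q = ΔT/R_total = 72/0.2093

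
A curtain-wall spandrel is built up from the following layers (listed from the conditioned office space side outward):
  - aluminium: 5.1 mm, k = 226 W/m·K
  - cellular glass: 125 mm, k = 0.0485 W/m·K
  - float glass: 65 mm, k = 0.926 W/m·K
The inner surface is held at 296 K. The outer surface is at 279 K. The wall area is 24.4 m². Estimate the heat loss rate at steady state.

Using the resistance-network approach (series):
R_aluminium = L/(kA) = 0.0051/(226×24.4) = 9.249×10^-7 K/W
R_cellular glass = L/(kA) = 0.125/(0.0485×24.4) = 0.1056 K/W
R_float glass = L/(kA) = 0.065/(0.926×24.4) = 0.002877 K/W
R_total = 0.1085 K/W
Q = ΔT / R_total = 17 / 0.1085

Q ≈ 157 W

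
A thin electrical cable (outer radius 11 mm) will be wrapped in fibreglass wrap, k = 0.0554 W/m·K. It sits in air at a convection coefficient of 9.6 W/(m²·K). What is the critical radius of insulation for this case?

For a cylinder r_cr = k/h = 0.0554/9.6
r_cr = 5.77 mm; since the bare radius (11 mm) is above r_cr, any added insulation will reduce heat loss.

r_cr ≈ 5.77 mm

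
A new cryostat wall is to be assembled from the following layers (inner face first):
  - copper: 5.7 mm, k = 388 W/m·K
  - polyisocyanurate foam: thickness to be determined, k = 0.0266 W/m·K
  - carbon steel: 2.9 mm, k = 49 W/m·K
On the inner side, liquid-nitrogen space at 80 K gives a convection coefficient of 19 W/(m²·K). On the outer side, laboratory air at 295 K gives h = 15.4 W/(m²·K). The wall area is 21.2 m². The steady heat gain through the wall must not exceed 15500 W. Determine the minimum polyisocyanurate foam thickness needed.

L ≈ 4.69 mm

Using the resistance-network approach (series):
R_inner film = 1/(h_i·A) = 1/(19×21.2) = 0.002483 K/W
R_copper = L/(kA) = 0.0057/(388×21.2) = 6.93×10^-7 K/W
R_carbon steel = L/(kA) = 0.0029/(49×21.2) = 2.792×10^-6 K/W
R_outer film = 1/(h_o·A) = 1/(15.4×21.2) = 0.003063 K/W
Sum of the known resistances R_other = 0.005549 K/W
Required total resistance R_tot = ΔT/Q_allow = 215/15500 = 0.01387 K/W
R_polyisocyanurate foam = R_tot − R_other = 0.008322 K/W
L = R·k·A = 0.008322×0.0266×21.2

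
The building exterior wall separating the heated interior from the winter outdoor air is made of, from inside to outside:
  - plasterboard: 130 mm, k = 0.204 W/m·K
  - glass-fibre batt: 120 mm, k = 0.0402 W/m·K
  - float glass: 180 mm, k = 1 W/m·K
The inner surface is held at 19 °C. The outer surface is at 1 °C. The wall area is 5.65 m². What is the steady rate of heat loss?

Thermal resistances in series:
R_plasterboard = L/(kA) = 0.13/(0.204×5.65) = 0.1128 K/W
R_glass-fibre batt = L/(kA) = 0.12/(0.0402×5.65) = 0.5283 K/W
R_float glass = L/(kA) = 0.18/(1×5.65) = 0.03186 K/W
R_total = 0.673 K/W
Q = ΔT / R_total = 18 / 0.673

Q ≈ 26.7 W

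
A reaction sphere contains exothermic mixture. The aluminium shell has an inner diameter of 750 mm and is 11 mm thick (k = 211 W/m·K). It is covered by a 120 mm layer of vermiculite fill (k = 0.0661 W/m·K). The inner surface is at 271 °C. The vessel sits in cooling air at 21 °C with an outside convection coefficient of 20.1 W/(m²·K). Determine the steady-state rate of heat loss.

Each spherical layer contributes R = (1/r_i − 1/r_o)/(4πk):
R_aluminium shell = (1/0.375 − 1/0.386)/(4π×211) = 2.866×10^-5 K/W
R_vermiculite fill = (1/0.386 − 1/0.506)/(4π×0.0661) = 0.7397 K/W
R_outer film = 1/(h·4πr_o²) = 1/(20.1×4π×0.506²) = 0.01546 K/W
R_total = 0.7552 K/W
Q = ΔT/R_total = 250/0.7552

Q ≈ 331 W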